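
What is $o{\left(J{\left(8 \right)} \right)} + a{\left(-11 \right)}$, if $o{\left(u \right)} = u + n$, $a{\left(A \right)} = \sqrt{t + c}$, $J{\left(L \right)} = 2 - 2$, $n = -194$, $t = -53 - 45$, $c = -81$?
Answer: $-194 + i \sqrt{179} \approx -194.0 + 13.379 i$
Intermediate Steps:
$t = -98$
$J{\left(L \right)} = 0$
$a{\left(A \right)} = i \sqrt{179}$ ($a{\left(A \right)} = \sqrt{-98 - 81} = \sqrt{-179} = i \sqrt{179}$)
$o{\left(u \right)} = -194 + u$ ($o{\left(u \right)} = u - 194 = -194 + u$)
$o{\left(J{\left(8 \right)} \right)} + a{\left(-11 \right)} = \left(-194 + 0\right) + i \sqrt{179} = -194 + i \sqrt{179}$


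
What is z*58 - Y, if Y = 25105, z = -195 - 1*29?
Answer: -38097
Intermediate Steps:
z = -224 (z = -195 - 29 = -224)
z*58 - Y = -224*58 - 1*25105 = -12992 - 25105 = -38097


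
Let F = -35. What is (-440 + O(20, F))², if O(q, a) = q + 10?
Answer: 168100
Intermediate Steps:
O(q, a) = 10 + q
(-440 + O(20, F))² = (-440 + (10 + 20))² = (-440 + 30)² = (-410)² = 168100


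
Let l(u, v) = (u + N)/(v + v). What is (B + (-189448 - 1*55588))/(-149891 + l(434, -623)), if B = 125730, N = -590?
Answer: 74327638/93382015 ≈ 0.79595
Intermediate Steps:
l(u, v) = (-590 + u)/(2*v) (l(u, v) = (u - 590)/(v + v) = (-590 + u)/((2*v)) = (-590 + u)*(1/(2*v)) = (-590 + u)/(2*v))
(B + (-189448 - 1*55588))/(-149891 + l(434, -623)) = (125730 + (-189448 - 1*55588))/(-149891 + (½)*(-590 + 434)/(-623)) = (125730 + (-189448 - 55588))/(-149891 + (½)*(-1/623)*(-156)) = (125730 - 245036)/(-149891 + 78/623) = -119306/(-93382015/623) = -119306*(-623/93382015) = 74327638/93382015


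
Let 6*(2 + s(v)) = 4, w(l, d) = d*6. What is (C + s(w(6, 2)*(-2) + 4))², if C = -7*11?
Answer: 55225/9 ≈ 6136.1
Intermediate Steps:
w(l, d) = 6*d
s(v) = -4/3 (s(v) = -2 + (⅙)*4 = -2 + ⅔ = -4/3)
C = -77
(C + s(w(6, 2)*(-2) + 4))² = (-77 - 4/3)² = (-235/3)² = 55225/9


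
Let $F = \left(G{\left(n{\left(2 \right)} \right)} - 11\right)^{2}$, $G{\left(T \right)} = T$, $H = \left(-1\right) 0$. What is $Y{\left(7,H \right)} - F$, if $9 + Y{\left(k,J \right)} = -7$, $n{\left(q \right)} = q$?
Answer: $-97$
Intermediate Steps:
$H = 0$
$Y{\left(k,J \right)} = -16$ ($Y{\left(k,J \right)} = -9 - 7 = -16$)
$F = 81$ ($F = \left(2 - 11\right)^{2} = \left(-9\right)^{2} = 81$)
$Y{\left(7,H \right)} - F = -16 - 81 = -97$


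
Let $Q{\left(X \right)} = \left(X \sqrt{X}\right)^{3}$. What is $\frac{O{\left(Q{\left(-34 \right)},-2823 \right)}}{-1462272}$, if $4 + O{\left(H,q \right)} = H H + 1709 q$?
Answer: $\frac{60716997590975}{1462272} \approx 4.1522 \cdot 10^{7}$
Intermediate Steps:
$Q{\left(X \right)} = X^{\frac{9}{2}}$ ($Q{\left(X \right)} = \left(X^{\frac{3}{2}}\right)^{3} = X^{\frac{9}{2}}$)
$O{\left(H,q \right)} = -4 + H^{2} + 1709 q$ ($O{\left(H,q \right)} = -4 + \left(H H + 1709 q\right) = -4 + \left(H^{2} + 1709 q\right) = -4 + H^{2} + 1709 q$)
$\frac{O{\left(Q{\left(-34 \right)},-2823 \right)}}{-1462272} = \frac{-4 + \left(\left(-34\right)^{\frac{9}{2}}\right)^{2} + 1709 \left(-2823\right)}{-1462272} = \left(-4 + \left(1336336 i \sqrt{34}\right)^{2} - 4824507\right) \left(- \frac{1}{1462272}\right) = \left(-4 - 60716992766464 - 4824507\right) \left(- \frac{1}{1462272}\right) = \left(-60716997590975\right) \left(- \frac{1}{1462272}\right) = \frac{60716997590975}{1462272}$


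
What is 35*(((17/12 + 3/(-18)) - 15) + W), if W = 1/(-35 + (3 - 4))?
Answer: -4340/9 ≈ -482.22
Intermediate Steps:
W = -1/36 (W = 1/(-35 - 1) = 1/(-36) = -1/36 ≈ -0.027778)
35*(((17/12 + 3/(-18)) - 15) + W) = 35*(((17/12 + 3/(-18)) - 15) - 1/36) = 35*(((17*(1/12) + 3*(-1/18)) - 15) - 1/36) = 35*(((17/12 - ⅙) - 15) - 1/36) = 35*((5/4 - 15) - 1/36) = 35*(-55/4 - 1/36) = 35*(-124/9) = -4340/9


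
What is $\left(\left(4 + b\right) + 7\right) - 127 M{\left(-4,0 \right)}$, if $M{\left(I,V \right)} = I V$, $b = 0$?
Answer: $11$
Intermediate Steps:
$\left(\left(4 + b\right) + 7\right) - 127 M{\left(-4,0 \right)} = \left(\left(4 + 0\right) + 7\right) - 127 \left(\left(-4\right) 0\right) = \left(4 + 7\right) - 0 = 11 + 0 = 11$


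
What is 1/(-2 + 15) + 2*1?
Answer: 27/13 ≈ 2.0769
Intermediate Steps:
1/(-2 + 15) + 2*1 = 1/13 + 2 = 27/13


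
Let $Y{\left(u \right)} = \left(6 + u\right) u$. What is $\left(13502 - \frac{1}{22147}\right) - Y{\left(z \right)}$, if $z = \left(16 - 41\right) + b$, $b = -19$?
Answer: $\frac{261999009}{22147} \approx 11830.0$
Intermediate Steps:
$z = -44$ ($z = \left(16 - 41\right) - 19 = -25 - 19 = -44$)
$Y{\left(u \right)} = u \left(6 + u\right)$
$\left(13502 - \frac{1}{22147}\right) - Y{\left(z \right)} = \left(13502 - \frac{1}{22147}\right) - - 44 \left(6 - 44\right) = \left(13502 - \frac{1}{22147}\right) - \left(-44\right) \left(-38\right) = \left(13502 - \frac{1}{22147}\right) - 1672 = \frac{299028793}{22147} - 1672 = \frac{261999009}{22147}$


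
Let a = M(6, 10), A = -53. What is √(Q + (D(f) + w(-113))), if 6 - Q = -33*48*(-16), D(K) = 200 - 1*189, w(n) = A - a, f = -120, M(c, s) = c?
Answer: I*√25386 ≈ 159.33*I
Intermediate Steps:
a = 6
w(n) = -59 (w(n) = -53 - 1*6 = -53 - 6 = -59)
D(K) = 11 (D(K) = 200 - 189 = 11)
Q = -25338 (Q = 6 - (-33*48)*(-16) = 6 - (-1584)*(-16) = 6 - 1*25344 = 6 - 25344 = -25338)
√(Q + (D(f) + w(-113))) = √(-25338 + (11 - 59)) = √(-25338 - 48) = √(-25386) = I*√25386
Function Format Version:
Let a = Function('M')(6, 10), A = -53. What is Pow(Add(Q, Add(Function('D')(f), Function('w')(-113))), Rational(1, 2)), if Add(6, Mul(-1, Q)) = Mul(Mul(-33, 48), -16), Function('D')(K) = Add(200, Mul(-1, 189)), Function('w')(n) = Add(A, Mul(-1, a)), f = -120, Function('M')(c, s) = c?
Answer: Mul(I, Pow(25386, Rational(1, 2))) ≈ Mul(159.33, I)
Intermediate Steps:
a = 6
Function('w')(n) = -59 (Function('w')(n) = Add(-53, Mul(-1, 6)) = Add(-53, -6) = -59)
Function('D')(K) = 11 (Function('D')(K) = Add(200, -189) = 11)
Q = -25338 (Q = Add(6, Mul(-1, Mul(Mul(-33, 48), -16))) = Add(6, Mul(-1, Mul(-1584, -16))) = Add(6, Mul(-1, 25344)) = Add(6, -25344) = -25338)
Pow(Add(Q, Add(Function('D')(f), Function('w')(-113))), Rational(1, 2)) = Pow(Add(-25338, Add(11, -59)), Rational(1, 2)) = Pow(Add(-25338, -48), Rational(1, 2)) = Pow(-25386, Rational(1, 2)) = Mul(I, Pow(25386, Rational(1, 2)))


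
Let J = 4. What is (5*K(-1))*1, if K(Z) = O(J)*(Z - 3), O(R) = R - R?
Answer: 0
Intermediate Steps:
O(R) = 0
K(Z) = 0 (K(Z) = 0*(Z - 3) = 0*(-3 + Z) = 0)
(5*K(-1))*1 = (5*0)*1 = 0*1 = 0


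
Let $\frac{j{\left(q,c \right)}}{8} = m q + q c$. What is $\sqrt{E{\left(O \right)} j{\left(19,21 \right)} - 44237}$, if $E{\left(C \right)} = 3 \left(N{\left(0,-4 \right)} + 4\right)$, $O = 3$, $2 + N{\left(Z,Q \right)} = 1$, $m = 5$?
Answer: $i \sqrt{8669} \approx 93.107 i$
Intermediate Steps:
$N{\left(Z,Q \right)} = -1$ ($N{\left(Z,Q \right)} = -2 + 1 = -1$)
$j{\left(q,c \right)} = 40 q + 8 c q$ ($j{\left(q,c \right)} = 8 \left(5 q + q c\right) = 8 \left(5 q + c q\right) = 40 q + 8 c q$)
$E{\left(C \right)} = 9$ ($E{\left(C \right)} = 3 \left(-1 + 4\right) = 3 \cdot 3 = 9$)
$\sqrt{E{\left(O \right)} j{\left(19,21 \right)} - 44237} = \sqrt{9 \cdot 8 \cdot 19 \left(5 + 21\right) - 44237} = \sqrt{9 \cdot 8 \cdot 19 \cdot 26 - 44237} = \sqrt{9 \cdot 3952 - 44237} = \sqrt{35568 - 44237} = \sqrt{-8669} = i \sqrt{8669}$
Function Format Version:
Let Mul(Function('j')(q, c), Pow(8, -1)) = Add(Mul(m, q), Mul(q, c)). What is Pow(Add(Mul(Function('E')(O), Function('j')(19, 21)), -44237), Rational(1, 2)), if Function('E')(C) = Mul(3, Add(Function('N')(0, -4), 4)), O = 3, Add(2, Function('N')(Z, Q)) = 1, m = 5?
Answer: Mul(I, Pow(8669, Rational(1, 2))) ≈ Mul(93.107, I)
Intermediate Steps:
Function('N')(Z, Q) = -1 (Function('N')(Z, Q) = Add(-2, 1) = -1)
Function('j')(q, c) = Add(Mul(40, q), Mul(8, c, q)) (Function('j')(q, c) = Mul(8, Add(Mul(5, q), Mul(q, c))) = Mul(8, Add(Mul(5, q), Mul(c, q))) = Add(Mul(40, q), Mul(8, c, q)))
Function('E')(C) = 9 (Function('E')(C) = Mul(3, Add(-1, 4)) = Mul(3, 3) = 9)
Pow(Add(Mul(Function('E')(O), Function('j')(19, 21)), -44237), Rational(1, 2)) = Pow(Add(Mul(9, Mul(8, 19, Add(5, 21))), -44237), Rational(1, 2)) = Pow(Add(Mul(9, Mul(8, 19, 26)), -44237), Rational(1, 2)) = Pow(Add(Mul(9, 3952), -44237), Rational(1, 2)) = Pow(Add(35568, -44237), Rational(1, 2)) = Pow(-8669, Rational(1, 2)) = Mul(I, Pow(8669, Rational(1, 2)))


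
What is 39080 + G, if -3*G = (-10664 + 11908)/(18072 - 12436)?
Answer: 165190849/4227 ≈ 39080.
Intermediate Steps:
G = -311/4227 (G = -(-10664 + 11908)/(3*(18072 - 12436)) = -1244/(3*5636) = -1/3*311/1409 = -311/4227 ≈ -0.073575)
39080 + G = 39080 - 311/4227 = 165190849/4227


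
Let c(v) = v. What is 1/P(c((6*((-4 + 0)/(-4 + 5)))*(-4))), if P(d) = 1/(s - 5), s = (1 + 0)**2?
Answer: -4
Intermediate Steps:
s = 1 (s = 1**2 = 1)
P(d) = -1/4 (P(d) = 1/(1 - 5) = 1/(-4) = -1/4)
1/P(c((6*((-4 + 0)/(-4 + 5)))*(-4))) = 1/(-1/4) = -4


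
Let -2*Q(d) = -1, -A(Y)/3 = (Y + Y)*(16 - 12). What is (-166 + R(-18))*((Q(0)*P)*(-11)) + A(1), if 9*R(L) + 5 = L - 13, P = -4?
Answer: -3764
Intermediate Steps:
R(L) = -2 + L/9 (R(L) = -5/9 + (L - 13)/9 = -5/9 + (-13 + L)/9 = -5/9 + (-13/9 + L/9) = -2 + L/9)
A(Y) = -24*Y (A(Y) = -3*(Y + Y)*(16 - 12) = -3*2*Y*4 = -24*Y)
Q(d) = ½ (Q(d) = -½*(-1) = ½)
(-166 + R(-18))*((Q(0)*P)*(-11)) + A(1) = (-166 + (-2 + (⅑)*(-18)))*(((½)*(-4))*(-11)) - 24*1 = (-166 + (-2 - 2))*(-2*(-11)) - 24 = (-166 - 4)*22 - 24 = -170*22 - 24 = -3740 - 24 = -3764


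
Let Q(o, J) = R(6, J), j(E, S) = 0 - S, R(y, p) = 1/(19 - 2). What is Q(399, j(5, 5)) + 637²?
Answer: 6898074/17 ≈ 4.0577e+5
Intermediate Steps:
R(y, p) = 1/17
j(E, S) = -S
Q(o, J) = 1/17
Q(399, j(5, 5)) + 637² = 1/17 + 637² = 1/17 + 405769 = 6898074/17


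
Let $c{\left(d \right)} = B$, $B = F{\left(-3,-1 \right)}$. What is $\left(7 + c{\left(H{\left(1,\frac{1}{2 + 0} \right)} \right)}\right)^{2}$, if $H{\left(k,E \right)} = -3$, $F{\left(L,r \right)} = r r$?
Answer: $64$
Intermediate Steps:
$F{\left(L,r \right)} = r^{2}$
$B = 1$ ($B = \left(-1\right)^{2} = 1$)
$c{\left(d \right)} = 1$
$\left(7 + c{\left(H{\left(1,\frac{1}{2 + 0} \right)} \right)}\right)^{2} = \left(7 + 1\right)^{2} = 8^{2} = 64$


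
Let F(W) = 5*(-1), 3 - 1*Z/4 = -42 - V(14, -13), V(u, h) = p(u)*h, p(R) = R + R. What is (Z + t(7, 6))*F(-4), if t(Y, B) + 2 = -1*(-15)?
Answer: 6315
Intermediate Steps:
p(R) = 2*R
V(u, h) = 2*h*u (V(u, h) = (2*u)*h = 2*h*u)
Z = -1276 (Z = 12 - 4*(-42 - 2*(-13)*14) = 12 - 4*(-42 - 1*(-364)) = 12 - 4*(-42 + 364) = 12 - 4*322 = 12 - 1288 = -1276)
t(Y, B) = 13 (t(Y, B) = -2 - 1*(-15) = -2 + 15 = 13)
F(W) = -5
(Z + t(7, 6))*F(-4) = (-1276 + 13)*(-5) = -1263*(-5) = 6315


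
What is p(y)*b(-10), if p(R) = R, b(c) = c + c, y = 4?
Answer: -80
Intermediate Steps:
b(c) = 2*c
p(y)*b(-10) = 4*(2*(-10)) = 4*(-20) = -80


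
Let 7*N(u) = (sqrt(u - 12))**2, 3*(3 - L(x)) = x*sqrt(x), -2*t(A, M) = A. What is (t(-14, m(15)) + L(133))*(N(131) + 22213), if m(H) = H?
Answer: 222300 - 985530*sqrt(133) ≈ -1.1143e+7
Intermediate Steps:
t(A, M) = -A/2
L(x) = 3 - x**(3/2)/3 (L(x) = 3 - x*sqrt(x)/3 = 3 - x**(3/2)/3)
N(u) = -12/7 + u/7 (N(u) = (sqrt(u - 12))**2/7 = (sqrt(-12 + u))**2/7 = (-12 + u)/7 = -12/7 + u/7)
(t(-14, m(15)) + L(133))*(N(131) + 22213) = (-1/2*(-14) + (3 - 133*sqrt(133)/3))*((-12/7 + (1/7)*131) + 22213) = (7 + (3 - 133*sqrt(133)/3))*((-12/7 + 131/7) + 22213) = (7 + (3 - 133*sqrt(133)/3))*(17 + 22213) = (10 - 133*sqrt(133)/3)*22230 = 222300 - 985530*sqrt(133)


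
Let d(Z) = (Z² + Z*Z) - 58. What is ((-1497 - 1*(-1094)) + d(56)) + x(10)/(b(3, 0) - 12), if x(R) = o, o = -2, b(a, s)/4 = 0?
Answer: 34867/6 ≈ 5811.2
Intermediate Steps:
b(a, s) = 0 (b(a, s) = 4*0 = 0)
x(R) = -2
d(Z) = -58 + 2*Z² (d(Z) = (Z² + Z²) - 58 = 2*Z² - 58 = -58 + 2*Z²)
((-1497 - 1*(-1094)) + d(56)) + x(10)/(b(3, 0) - 12) = ((-1497 - 1*(-1094)) + (-58 + 2*56²)) - 2/(0 - 12) = ((-1497 + 1094) + (-58 + 2*3136)) - 2/(-12) = (-403 + (-58 + 6272)) - 1/12*(-2) = (-403 + 6214) + ⅙ = 5811 + ⅙ = 34867/6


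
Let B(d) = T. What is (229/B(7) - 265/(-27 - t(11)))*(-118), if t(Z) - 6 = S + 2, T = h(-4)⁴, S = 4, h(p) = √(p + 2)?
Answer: -589469/78 ≈ -7557.3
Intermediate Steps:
h(p) = √(2 + p)
T = 4 (T = (√(2 - 4))⁴ = (√(-2))⁴ = (I*√2)⁴ = 4)
B(d) = 4
t(Z) = 12 (t(Z) = 6 + (4 + 2) = 6 + 6 = 12)
(229/B(7) - 265/(-27 - t(11)))*(-118) = (229/4 - 265/(-27 - 1*12))*(-118) = (229*(¼) - 265/(-27 - 12))*(-118) = (229/4 - 265/(-39))*(-118) = (229/4 - 265*(-1/39))*(-118) = (229/4 + 265/39)*(-118) = (9991/156)*(-118) = -589469/78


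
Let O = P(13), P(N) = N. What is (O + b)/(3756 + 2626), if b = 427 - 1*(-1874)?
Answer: 1157/3191 ≈ 0.36258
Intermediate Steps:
O = 13
b = 2301 (b = 427 + 1874 = 2301)
(O + b)/(3756 + 2626) = (13 + 2301)/(3756 + 2626) = 2314/6382 = 2314*(1/6382) = 1157/3191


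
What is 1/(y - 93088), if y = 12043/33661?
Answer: -33661/3133423125 ≈ -1.0743e-5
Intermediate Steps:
y = 12043/33661 (y = 12043*(1/33661) = 12043/33661 ≈ 0.35777)
1/(y - 93088) = 1/(12043/33661 - 93088) = 1/(-3133423125/33661) = -33661/3133423125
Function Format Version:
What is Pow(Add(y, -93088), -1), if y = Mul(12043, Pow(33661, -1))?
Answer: Rational(-33661, 3133423125) ≈ -1.0743e-5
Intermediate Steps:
y = Rational(12043, 33661) (y = Mul(12043, Rational(1, 33661)) = Rational(12043, 33661) ≈ 0.35777)
Pow(Add(y, -93088), -1) = Pow(Add(Rational(12043, 33661), -93088), -1) = Pow(Rational(-3133423125, 33661), -1) = Rational(-33661, 3133423125)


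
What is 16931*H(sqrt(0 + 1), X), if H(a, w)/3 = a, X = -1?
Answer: 50793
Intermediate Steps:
H(a, w) = 3*a
16931*H(sqrt(0 + 1), X) = 16931*(3*sqrt(0 + 1)) = 16931*(3*sqrt(1)) = 16931*(3*1) = 16931*3 = 50793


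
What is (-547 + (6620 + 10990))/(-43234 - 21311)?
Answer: -17063/64545 ≈ -0.26436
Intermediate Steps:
(-547 + (6620 + 10990))/(-43234 - 21311) = (-547 + 17610)/(-64545) = 17063*(-1/64545) = -17063/64545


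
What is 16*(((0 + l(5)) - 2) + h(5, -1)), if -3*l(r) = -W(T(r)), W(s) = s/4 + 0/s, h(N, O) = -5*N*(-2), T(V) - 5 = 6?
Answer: 2348/3 ≈ 782.67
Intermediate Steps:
T(V) = 11 (T(V) = 5 + 6 = 11)
h(N, O) = 10*N
W(s) = s/4 (W(s) = s*(¼) + 0 = s/4 + 0 = s/4)
l(r) = 11/12 (l(r) = -(-1)*(¼)*11/3 = -(-1)*11/(3*4) = -⅓*(-11/4) = 11/12)
16*(((0 + l(5)) - 2) + h(5, -1)) = 16*(((0 + 11/12) - 2) + 10*5) = 16*((11/12 - 2) + 50) = 16*(-13/12 + 50) = 16*(587/12) = 2348/3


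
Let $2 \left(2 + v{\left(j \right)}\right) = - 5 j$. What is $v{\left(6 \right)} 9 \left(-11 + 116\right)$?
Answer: $-16065$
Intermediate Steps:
$v{\left(j \right)} = -2 - \frac{5 j}{2}$ ($v{\left(j \right)} = -2 + \frac{\left(-5\right) j}{2} = -2 - \frac{5 j}{2}$)
$v{\left(6 \right)} 9 \left(-11 + 116\right) = \left(-2 - 15\right) 9 \left(-11 + 116\right) = \left(-2 - 15\right) 9 \cdot 105 = \left(-17\right) 9 \cdot 105 = \left(-153\right) 105 = -16065$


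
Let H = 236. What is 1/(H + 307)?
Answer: 1/543 ≈ 0.0018416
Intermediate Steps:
1/(H + 307) = 1/(236 + 307) = 1/543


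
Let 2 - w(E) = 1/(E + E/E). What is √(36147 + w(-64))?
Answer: 2*√3985429/21 ≈ 190.13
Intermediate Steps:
w(E) = 2 - 1/(1 + E) (w(E) = 2 - 1/(E + E/E) = 2 - 1/(E + 1) = 2 - 1/(1 + E))
√(36147 + w(-64)) = √(36147 + (1 + 2*(-64))/(1 - 64)) = √(36147 + (1 - 128)/(-63)) = √(36147 - 1/63*(-127)) = √(36147 + 127/63) = √(2277388/63) = 2*√3985429/21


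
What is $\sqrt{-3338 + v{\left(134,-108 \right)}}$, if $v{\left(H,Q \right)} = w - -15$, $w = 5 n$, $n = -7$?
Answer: $i \sqrt{3358} \approx 57.948 i$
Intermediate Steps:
$w = -35$ ($w = 5 \left(-7\right) = -35$)
$v{\left(H,Q \right)} = -20$ ($v{\left(H,Q \right)} = -35 - -15 = -35 + 15 = -20$)
$\sqrt{-3338 + v{\left(134,-108 \right)}} = \sqrt{-3338 - 20} = \sqrt{-3358} = i \sqrt{3358}$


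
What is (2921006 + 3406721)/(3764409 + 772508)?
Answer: 903961/648131 ≈ 1.3947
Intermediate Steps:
(2921006 + 3406721)/(3764409 + 772508) = 6327727/4536917 = 6327727*(1/4536917) = 903961/648131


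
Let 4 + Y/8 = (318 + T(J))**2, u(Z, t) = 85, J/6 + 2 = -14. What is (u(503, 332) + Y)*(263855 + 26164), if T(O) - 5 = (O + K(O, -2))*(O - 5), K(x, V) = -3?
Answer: 247197556890975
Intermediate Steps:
J = -96 (J = -12 + 6*(-14) = -12 - 84 = -96)
T(O) = 5 + (-5 + O)*(-3 + O) (T(O) = 5 + (O - 3)*(O - 5) = 5 + (-3 + O)*(-5 + O) = 5 + (-5 + O)*(-3 + O))
Y = 852349440 (Y = -32 + 8*(318 + (20 + (-96)**2 - 8*(-96)))**2 = -32 + 8*(318 + (20 + 9216 + 768))**2 = -32 + 8*(318 + 10004)**2 = -32 + 8*10322**2 = -32 + 8*106543684 = -32 + 852349472 = 852349440)
(u(503, 332) + Y)*(263855 + 26164) = (85 + 852349440)*(263855 + 26164) = 852349525*290019 = 247197556890975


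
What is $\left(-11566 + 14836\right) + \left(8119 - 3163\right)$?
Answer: $8226$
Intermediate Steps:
$\left(-11566 + 14836\right) + \left(8119 - 3163\right) = 3270 + \left(8119 - 3163\right) = 3270 + 4956 = 8226$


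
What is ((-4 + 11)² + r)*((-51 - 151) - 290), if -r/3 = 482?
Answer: 687324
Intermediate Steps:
r = -1446 (r = -3*482 = -1446)
((-4 + 11)² + r)*((-51 - 151) - 290) = ((-4 + 11)² - 1446)*((-51 - 151) - 290) = (7² - 1446)*(-202 - 290) = (49 - 1446)*(-492) = -1397*(-492) = 687324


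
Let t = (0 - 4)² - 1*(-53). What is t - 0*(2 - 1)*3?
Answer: 69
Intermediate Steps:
t = 69 (t = (-4)² + 53 = 16 + 53 = 69)
t - 0*(2 - 1)*3 = 69 - 0*(2 - 1)*3 = 69 - 0*1*3 = 69 - 0*3 = 69 - 1*0 = 69 + 0 = 69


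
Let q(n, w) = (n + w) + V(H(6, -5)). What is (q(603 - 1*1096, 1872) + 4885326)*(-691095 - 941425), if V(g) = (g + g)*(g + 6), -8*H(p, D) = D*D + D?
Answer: -7977615077500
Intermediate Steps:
H(p, D) = -D/8 - D²/8 (H(p, D) = -(D*D + D)/8 = -(D² + D)/8 = -(D + D²)/8 = -D/8 - D²/8)
V(g) = 2*g*(6 + g) (V(g) = (2*g)*(6 + g) = 2*g*(6 + g))
q(n, w) = -35/2 + n + w (q(n, w) = (n + w) + 2*(-⅛*(-5)*(1 - 5))*(6 - ⅛*(-5)*(1 - 5)) = (n + w) + 2*(-⅛*(-5)*(-4))*(6 - ⅛*(-5)*(-4)) = (n + w) + 2*(-5/2)*(6 - 5/2) = (n + w) + 2*(-5/2)*(7/2) = (n + w) - 35/2 = -35/2 + n + w)
(q(603 - 1*1096, 1872) + 4885326)*(-691095 - 941425) = ((-35/2 + (603 - 1*1096) + 1872) + 4885326)*(-691095 - 941425) = ((-35/2 + (603 - 1096) + 1872) + 4885326)*(-1632520) = ((-35/2 - 493 + 1872) + 4885326)*(-1632520) = (2723/2 + 4885326)*(-1632520) = (9773375/2)*(-1632520) = -7977615077500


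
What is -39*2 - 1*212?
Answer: -290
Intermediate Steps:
-39*2 - 1*212 = -78 - 212 = -290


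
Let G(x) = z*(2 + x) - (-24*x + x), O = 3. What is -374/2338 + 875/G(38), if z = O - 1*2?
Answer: 851957/1068466 ≈ 0.79736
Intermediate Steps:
z = 1 (z = 3 - 1*2 = 3 - 2 = 1)
G(x) = 2 + 24*x (G(x) = 1*(2 + x) - (-24*x + x) = (2 + x) - (-23)*x = (2 + x) + 23*x = 2 + 24*x)
-374/2338 + 875/G(38) = -374/2338 + 875/(2 + 24*38) = -374*1/2338 + 875/(2 + 912) = -187/1169 + 875/914 = 851957/1068466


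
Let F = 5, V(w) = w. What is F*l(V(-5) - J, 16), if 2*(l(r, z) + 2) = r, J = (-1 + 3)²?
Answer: -65/2 ≈ -32.500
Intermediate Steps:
J = 4 (J = 2² = 4)
l(r, z) = -2 + r/2
F*l(V(-5) - J, 16) = 5*(-2 + (-5 - 1*4)/2) = 5*(-2 + (-5 - 4)/2) = 5*(-2 + (½)*(-9)) = 5*(-2 - 9/2) = 5*(-13/2) = -65/2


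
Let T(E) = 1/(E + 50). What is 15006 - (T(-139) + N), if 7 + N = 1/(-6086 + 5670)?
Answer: 555841817/37024 ≈ 15013.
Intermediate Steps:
T(E) = 1/(50 + E)
N = -2913/416 (N = -7 + 1/(-6086 + 5670) = -7 + 1/(-416) = -7 - 1/416 = -2913/416 ≈ -7.0024)
15006 - (T(-139) + N) = 15006 - (1/(50 - 139) - 2913/416) = 15006 - (1/(-89) - 2913/416) = 15006 - (-1/89 - 2913/416) = 15006 - 1*(-259673/37024) = 15006 + 259673/37024 = 555841817/37024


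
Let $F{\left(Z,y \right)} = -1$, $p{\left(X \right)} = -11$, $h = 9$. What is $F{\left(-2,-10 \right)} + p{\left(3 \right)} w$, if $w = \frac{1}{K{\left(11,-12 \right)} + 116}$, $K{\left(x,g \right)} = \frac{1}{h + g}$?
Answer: $- \frac{380}{347} \approx -1.0951$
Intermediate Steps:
$K{\left(x,g \right)} = \frac{1}{9 + g}$
$w = \frac{3}{347}$ ($w = \frac{1}{\frac{1}{9 - 12} + 116} = \frac{1}{\frac{1}{-3} + 116} = \frac{1}{- \frac{1}{3} + 116} = \frac{1}{\frac{347}{3}} = \frac{3}{347} \approx 0.0086455$)
$F{\left(-2,-10 \right)} + p{\left(3 \right)} w = -1 - \frac{33}{347} = - \frac{380}{347}$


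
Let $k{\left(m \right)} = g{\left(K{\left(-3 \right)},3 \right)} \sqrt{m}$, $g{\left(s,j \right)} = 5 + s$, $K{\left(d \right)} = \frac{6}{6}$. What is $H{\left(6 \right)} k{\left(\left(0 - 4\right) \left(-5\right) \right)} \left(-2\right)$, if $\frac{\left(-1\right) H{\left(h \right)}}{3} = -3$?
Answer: $- 216 \sqrt{5} \approx -482.99$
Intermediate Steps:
$K{\left(d \right)} = 1$ ($K{\left(d \right)} = 6 \cdot \frac{1}{6} = 1$)
$H{\left(h \right)} = 9$ ($H{\left(h \right)} = \left(-3\right) \left(-3\right) = 9$)
$k{\left(m \right)} = 6 \sqrt{m}$ ($k{\left(m \right)} = \left(5 + 1\right) \sqrt{m} = 6 \sqrt{m}$)
$H{\left(6 \right)} k{\left(\left(0 - 4\right) \left(-5\right) \right)} \left(-2\right) = 9 \cdot 6 \sqrt{\left(0 - 4\right) \left(-5\right)} \left(-2\right) = 9 \cdot 6 \sqrt{\left(-4\right) \left(-5\right)} \left(-2\right) = 9 \cdot 6 \sqrt{20} \left(-2\right) = 9 \cdot 6 \cdot 2 \sqrt{5} \left(-2\right) = 9 \cdot 12 \sqrt{5} \left(-2\right) = 108 \sqrt{5} \left(-2\right) = - 216 \sqrt{5}$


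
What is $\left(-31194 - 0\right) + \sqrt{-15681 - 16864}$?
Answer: $-31194 + i \sqrt{32545} \approx -31194.0 + 180.4 i$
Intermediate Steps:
$\left(-31194 - 0\right) + \sqrt{-15681 - 16864} = \left(-31194 + 0\right) + \sqrt{-32545} = -31194 + i \sqrt{32545}$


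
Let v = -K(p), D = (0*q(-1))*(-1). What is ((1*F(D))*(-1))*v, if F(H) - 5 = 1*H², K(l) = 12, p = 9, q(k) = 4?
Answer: 60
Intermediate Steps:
D = 0 (D = (0*4)*(-1) = 0*(-1) = 0)
F(H) = 5 + H² (F(H) = 5 + 1*H² = 5 + H²)
v = -12 (v = -1*12 = -12)
((1*F(D))*(-1))*v = ((1*(5 + 0²))*(-1))*(-12) = ((1*(5 + 0))*(-1))*(-12) = ((1*5)*(-1))*(-12) = (5*(-1))*(-12) = -5*(-12) = 60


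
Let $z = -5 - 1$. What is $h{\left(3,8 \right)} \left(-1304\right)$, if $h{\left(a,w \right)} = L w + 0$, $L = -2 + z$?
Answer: $83456$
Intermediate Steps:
$z = -6$
$L = -8$ ($L = -2 - 6 = -8$)
$h{\left(a,w \right)} = - 8 w$ ($h{\left(a,w \right)} = - 8 w + 0 = - 8 w$)
$h{\left(3,8 \right)} \left(-1304\right) = \left(-8\right) 8 \left(-1304\right) = \left(-64\right) \left(-1304\right) = 83456$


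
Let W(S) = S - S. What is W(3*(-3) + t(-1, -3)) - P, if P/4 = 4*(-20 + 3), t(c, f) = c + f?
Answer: 272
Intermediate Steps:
W(S) = 0
P = -272 (P = 4*(4*(-20 + 3)) = 4*(4*(-17)) = 4*(-68) = -272)
W(3*(-3) + t(-1, -3)) - P = 0 - 1*(-272) = 0 + 272 = 272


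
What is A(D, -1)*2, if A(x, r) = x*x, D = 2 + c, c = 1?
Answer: 18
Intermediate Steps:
D = 3 (D = 2 + 1 = 3)
A(x, r) = x**2
A(D, -1)*2 = 3**2*2 = 9*2 = 18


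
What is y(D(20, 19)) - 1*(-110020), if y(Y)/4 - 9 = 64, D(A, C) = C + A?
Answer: 110312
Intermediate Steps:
D(A, C) = A + C
y(Y) = 292 (y(Y) = 36 + 4*64 = 36 + 256 = 292)
y(D(20, 19)) - 1*(-110020) = 292 - 1*(-110020) = 292 + 110020 = 110312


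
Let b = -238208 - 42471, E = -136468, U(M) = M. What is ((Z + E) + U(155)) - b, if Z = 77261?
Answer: 221627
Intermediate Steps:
b = -280679
((Z + E) + U(155)) - b = ((77261 - 136468) + 155) - 1*(-280679) = (-59207 + 155) + 280679 = -59052 + 280679 = 221627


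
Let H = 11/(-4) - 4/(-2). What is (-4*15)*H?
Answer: 45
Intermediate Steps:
H = -¾ (H = 11*(-¼) - 4*(-½) = -11/4 + 2 = -¾ ≈ -0.75000)
(-4*15)*H = -4*15*(-¾) = -60*(-¾) = 45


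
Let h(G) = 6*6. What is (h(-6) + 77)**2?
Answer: 12769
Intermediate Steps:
h(G) = 36
(h(-6) + 77)**2 = (36 + 77)**2 = 113**2 = 12769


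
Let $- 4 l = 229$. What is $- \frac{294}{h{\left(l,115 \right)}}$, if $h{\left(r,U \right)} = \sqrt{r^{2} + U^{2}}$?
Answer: $- \frac{1176 \sqrt{264041}}{264041} \approx -2.2886$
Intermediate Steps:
$l = - \frac{229}{4}$ ($l = \left(- \frac{1}{4}\right) 229 = - \frac{229}{4} \approx -57.25$)
$h{\left(r,U \right)} = \sqrt{U^{2} + r^{2}}$
$- \frac{294}{h{\left(l,115 \right)}} = - \frac{294}{\sqrt{115^{2} + \left(- \frac{229}{4}\right)^{2}}} = - \frac{294}{\sqrt{13225 + \frac{52441}{16}}} = - \frac{294}{\sqrt{\frac{264041}{16}}} = - \frac{294}{\frac{1}{4} \sqrt{264041}} = - 294 \frac{4 \sqrt{264041}}{264041} = - \frac{1176 \sqrt{264041}}{264041}$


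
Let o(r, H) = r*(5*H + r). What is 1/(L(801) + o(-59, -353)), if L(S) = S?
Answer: 1/108417 ≈ 9.2236e-6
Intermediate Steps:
o(r, H) = r*(r + 5*H)
1/(L(801) + o(-59, -353)) = 1/(801 - 59*(-59 + 5*(-353))) = 1/(801 - 59*(-59 - 1765)) = 1/(801 - 59*(-1824)) = 1/(801 + 107616) = 1/108417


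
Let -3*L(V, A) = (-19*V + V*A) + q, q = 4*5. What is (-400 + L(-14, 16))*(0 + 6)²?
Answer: -15144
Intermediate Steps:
q = 20
L(V, A) = -20/3 + 19*V/3 - A*V/3 (L(V, A) = -((-19*V + V*A) + 20)/3 = -((-19*V + A*V) + 20)/3 = -(20 - 19*V + A*V)/3 = -20/3 + 19*V/3 - A*V/3)
(-400 + L(-14, 16))*(0 + 6)² = (-400 + (-20/3 + (19/3)*(-14) - ⅓*16*(-14)))*(0 + 6)² = (-400 + (-20/3 - 266/3 + 224/3))*6² = (-400 - 62/3)*36 = -1262/3*36 = -15144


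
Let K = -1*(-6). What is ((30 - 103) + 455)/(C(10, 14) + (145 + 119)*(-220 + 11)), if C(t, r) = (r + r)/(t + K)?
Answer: -1528/220697 ≈ -0.0069235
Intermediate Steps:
K = 6
C(t, r) = 2*r/(6 + t) (C(t, r) = (r + r)/(t + 6) = (2*r)/(6 + t) = 2*r/(6 + t))
((30 - 103) + 455)/(C(10, 14) + (145 + 119)*(-220 + 11)) = ((30 - 103) + 455)/(2*14/(6 + 10) + (145 + 119)*(-220 + 11)) = (-73 + 455)/(2*14/16 + 264*(-209)) = 382/(2*14*(1/16) - 55176) = 382/(7/4 - 55176) = 382/(-220697/4) = 382*(-4/220697) = -1528/220697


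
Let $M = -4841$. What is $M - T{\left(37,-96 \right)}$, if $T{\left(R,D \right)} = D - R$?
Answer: $-4708$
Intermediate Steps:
$M - T{\left(37,-96 \right)} = -4841 - \left(-96 - 37\right) = -4841 - -133 = -4841 + 133 = -4708$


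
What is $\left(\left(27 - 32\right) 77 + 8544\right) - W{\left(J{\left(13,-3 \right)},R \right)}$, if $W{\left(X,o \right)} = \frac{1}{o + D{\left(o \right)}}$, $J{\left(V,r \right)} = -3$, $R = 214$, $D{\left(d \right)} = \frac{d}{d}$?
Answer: $\frac{1754184}{215} \approx 8159.0$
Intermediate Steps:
$D{\left(d \right)} = 1$
$W{\left(X,o \right)} = \frac{1}{1 + o}$ ($W{\left(X,o \right)} = \frac{1}{o + 1} = \frac{1}{1 + o}$)
$\left(\left(27 - 32\right) 77 + 8544\right) - W{\left(J{\left(13,-3 \right)},R \right)} = \left(\left(27 - 32\right) 77 + 8544\right) - \frac{1}{1 + 214} = \left(\left(-5\right) 77 + 8544\right) - \frac{1}{215} = \left(-385 + 8544\right) - \frac{1}{215} = 8159 - \frac{1}{215} = \frac{1754184}{215}$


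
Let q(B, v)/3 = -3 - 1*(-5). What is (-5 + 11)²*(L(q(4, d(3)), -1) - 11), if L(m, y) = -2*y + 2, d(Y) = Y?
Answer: -252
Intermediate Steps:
q(B, v) = 6 (q(B, v) = 3*(-3 - 1*(-5)) = 3*(-3 + 5) = 3*2 = 6)
L(m, y) = 2 - 2*y
(-5 + 11)²*(L(q(4, d(3)), -1) - 11) = (-5 + 11)²*((2 - 2*(-1)) - 11) = 6²*((2 + 2) - 11) = 36*(4 - 11) = 36*(-7) = -252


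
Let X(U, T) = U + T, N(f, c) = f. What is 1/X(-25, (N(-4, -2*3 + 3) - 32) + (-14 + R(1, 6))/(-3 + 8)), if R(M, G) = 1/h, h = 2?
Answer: -10/637 ≈ -0.015699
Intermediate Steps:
R(M, G) = 1/2
X(U, T) = T + U
1/X(-25, (N(-4, -2*3 + 3) - 32) + (-14 + R(1, 6))/(-3 + 8)) = 1/(((-4 - 32) + (-14 + 1/2)/(-3 + 8)) - 25) = 1/((-36 - 27/2/5) - 25) = 1/((-36 - 27/2*1/5) - 25) = 1/((-36 - 27/10) - 25) = 1/(-387/10 - 25) = 1/(-637/10) = -10/637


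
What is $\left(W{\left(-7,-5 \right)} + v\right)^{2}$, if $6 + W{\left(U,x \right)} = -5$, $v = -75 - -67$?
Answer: $361$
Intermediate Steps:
$v = -8$ ($v = -75 + 67 = -8$)
$W{\left(U,x \right)} = -11$ ($W{\left(U,x \right)} = -6 - 5 = -11$)
$\left(W{\left(-7,-5 \right)} + v\right)^{2} = \left(-11 - 8\right)^{2} = \left(-19\right)^{2} = 361$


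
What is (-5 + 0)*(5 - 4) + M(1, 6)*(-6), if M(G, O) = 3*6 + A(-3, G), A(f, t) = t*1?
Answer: -119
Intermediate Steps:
A(f, t) = t
M(G, O) = 18 + G (M(G, O) = 3*6 + G = 18 + G)
(-5 + 0)*(5 - 4) + M(1, 6)*(-6) = (-5 + 0)*(5 - 4) + (18 + 1)*(-6) = -5*1 + 19*(-6) = -5 - 114 = -119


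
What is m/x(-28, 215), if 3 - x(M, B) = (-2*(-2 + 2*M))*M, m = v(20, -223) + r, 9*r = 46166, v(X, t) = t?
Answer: 44159/29259 ≈ 1.5092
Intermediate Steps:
r = 46166/9 (r = (⅑)*46166 = 46166/9 ≈ 5129.6)
m = 44159/9 (m = -223 + 46166/9 = 44159/9 ≈ 4906.6)
x(M, B) = 3 - M*(4 - 4*M) (x(M, B) = 3 - (-2*(-2 + 2*M))*M = 3 - (4 - 4*M)*M = 3 - M*(4 - 4*M))
m/x(-28, 215) = 44159/(9*(3 - 4*(-28) + 4*(-28)²)) = 44159/(9*(3 + 112 + 4*784)) = 44159/(9*(3 + 112 + 3136)) = (44159/9)/3251 = (44159/9)*(1/3251) = 44159/29259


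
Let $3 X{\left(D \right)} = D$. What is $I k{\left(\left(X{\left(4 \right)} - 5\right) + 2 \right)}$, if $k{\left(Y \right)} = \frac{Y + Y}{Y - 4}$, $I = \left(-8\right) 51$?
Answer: $-240$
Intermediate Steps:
$X{\left(D \right)} = \frac{D}{3}$
$I = -408$
$k{\left(Y \right)} = \frac{2 Y}{-4 + Y}$
$I k{\left(\left(X{\left(4 \right)} - 5\right) + 2 \right)} = - 408 \frac{2 \left(\left(\frac{1}{3} \cdot 4 - 5\right) + 2\right)}{-4 + \left(\left(\frac{1}{3} \cdot 4 - 5\right) + 2\right)} = - 408 \frac{2 \left(\left(\frac{4}{3} - 5\right) + 2\right)}{-4 + \left(\left(\frac{4}{3} - 5\right) + 2\right)} = - 408 \frac{2 \left(- \frac{11}{3} + 2\right)}{-4 + \left(- \frac{11}{3} + 2\right)} = - 408 \cdot 2 \left(- \frac{5}{3}\right) \frac{1}{-4 - \frac{5}{3}} = - 408 \cdot 2 \left(- \frac{5}{3}\right) \frac{1}{- \frac{17}{3}} = - 408 \cdot 2 \left(- \frac{5}{3}\right) \left(- \frac{3}{17}\right) = \left(-408\right) \frac{10}{17} = -240$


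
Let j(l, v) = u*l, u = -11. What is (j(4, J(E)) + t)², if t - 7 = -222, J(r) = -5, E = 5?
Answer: 67081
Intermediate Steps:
j(l, v) = -11*l
t = -215 (t = 7 - 222 = -215)
(j(4, J(E)) + t)² = (-11*4 - 215)² = (-44 - 215)² = (-259)² = 67081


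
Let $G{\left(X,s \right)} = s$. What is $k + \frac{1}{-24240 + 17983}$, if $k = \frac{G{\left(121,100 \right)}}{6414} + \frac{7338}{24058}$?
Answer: $\frac{77347579778}{241376307771} \approx 0.32044$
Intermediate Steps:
$k = \frac{12367933}{38577003}$ ($k = \frac{100}{6414} + \frac{7338}{24058} = 100 \cdot \frac{1}{6414} + 7338 \cdot \frac{1}{24058} = \frac{50}{3207} + \frac{3669}{12029} = \frac{12367933}{38577003} \approx 0.3206$)
$k + \frac{1}{-24240 + 17983} = \frac{12367933}{38577003} + \frac{1}{-24240 + 17983} = \frac{12367933}{38577003} + \frac{1}{-6257} = \frac{12367933}{38577003} - \frac{1}{6257} = \frac{77347579778}{241376307771}$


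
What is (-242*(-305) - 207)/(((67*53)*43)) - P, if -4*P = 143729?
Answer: 21946706609/610772 ≈ 35933.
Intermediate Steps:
P = -143729/4 (P = -¼*143729 = -143729/4 ≈ -35932.)
(-242*(-305) - 207)/(((67*53)*43)) - P = (-242*(-305) - 207)/(((67*53)*43)) - 1*(-143729/4) = (73810 - 207)/((3551*43)) + 143729/4 = 73603/152693 + 143729/4 = 21946706609/610772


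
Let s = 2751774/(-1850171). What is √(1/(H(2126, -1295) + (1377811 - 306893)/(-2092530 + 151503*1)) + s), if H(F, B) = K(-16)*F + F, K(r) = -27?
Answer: I*√58610436242766816355980973121543190/198510913985272270 ≈ 1.2196*I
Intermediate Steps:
H(F, B) = -26*F (H(F, B) = -27*F + F = -26*F)
s = -2751774/1850171 (s = 2751774*(-1/1850171) = -2751774/1850171 ≈ -1.4873)
√(1/(H(2126, -1295) + (1377811 - 306893)/(-2092530 + 151503*1)) + s) = √(1/(-26*2126 + (1377811 - 306893)/(-2092530 + 151503*1)) - 2751774/1850171) = √(1/(-55276 + 1070918/(-2092530 + 151503)) - 2751774/1850171) = √(1/(-55276 + 1070918/(-1941027)) - 2751774/1850171) = √(1/(-55276 + 1070918*(-1/1941027)) - 2751774/1850171) = √(1/(-55276 - 1070918/1941027) - 2751774/1850171) = √(1/(-107293279370/1941027) - 2751774/1850171) = √(-1941027/107293279370 - 2751774/1850171) = √(-295250447776967997/198510913985272270) = I*√58610436242766816355980973121543190/198510913985272270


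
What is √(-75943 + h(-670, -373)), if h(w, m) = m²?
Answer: √63186 ≈ 251.37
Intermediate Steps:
√(-75943 + h(-670, -373)) = √(-75943 + (-373)²) = √(-75943 + 139129) = √63186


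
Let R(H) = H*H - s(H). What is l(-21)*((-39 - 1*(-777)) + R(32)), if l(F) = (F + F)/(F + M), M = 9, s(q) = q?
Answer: 6055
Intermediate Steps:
R(H) = H**2 - H (R(H) = H*H - H = H**2 - H)
l(F) = 2*F/(9 + F) (l(F) = (F + F)/(F + 9) = (2*F)/(9 + F) = 2*F/(9 + F))
l(-21)*((-39 - 1*(-777)) + R(32)) = (2*(-21)/(9 - 21))*((-39 - 1*(-777)) + 32*(-1 + 32)) = (2*(-21)/(-12))*((-39 + 777) + 32*31) = (2*(-21)*(-1/12))*(738 + 992) = (7/2)*1730 = 6055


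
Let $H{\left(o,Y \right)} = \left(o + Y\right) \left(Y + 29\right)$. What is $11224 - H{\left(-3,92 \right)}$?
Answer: $455$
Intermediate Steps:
$H{\left(o,Y \right)} = \left(29 + Y\right) \left(Y + o\right)$ ($H{\left(o,Y \right)} = \left(Y + o\right) \left(29 + Y\right) = \left(29 + Y\right) \left(Y + o\right)$)
$11224 - H{\left(-3,92 \right)} = 11224 - \left(92^{2} + 29 \cdot 92 + 29 \left(-3\right) + 92 \left(-3\right)\right) = 11224 - \left(8464 + 2668 - 87 - 276\right) = 11224 - 10769 = 455$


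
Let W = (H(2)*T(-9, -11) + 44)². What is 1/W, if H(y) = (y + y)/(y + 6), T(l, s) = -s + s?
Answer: 1/1936 ≈ 0.00051653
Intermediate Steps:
T(l, s) = 0
H(y) = 2*y/(6 + y) (H(y) = (2*y)/(6 + y) = 2*y/(6 + y))
W = 1936 (W = ((2*2/(6 + 2))*0 + 44)² = ((2*2/8)*0 + 44)² = ((2*2*(⅛))*0 + 44)² = ((½)*0 + 44)² = (0 + 44)² = 44² = 1936)
1/W = 1/1936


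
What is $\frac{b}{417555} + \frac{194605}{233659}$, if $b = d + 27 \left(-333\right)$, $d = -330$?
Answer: $\frac{26360118412}{32521827915} \approx 0.81054$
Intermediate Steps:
$b = -9321$ ($b = -330 + 27 \left(-333\right) = -330 - 8991 = -9321$)
$\frac{b}{417555} + \frac{194605}{233659} = - \frac{9321}{417555} + \frac{194605}{233659} = \left(-9321\right) \frac{1}{417555} + 194605 \cdot \frac{1}{233659} = - \frac{3107}{139185} + \frac{194605}{233659} = \frac{26360118412}{32521827915}$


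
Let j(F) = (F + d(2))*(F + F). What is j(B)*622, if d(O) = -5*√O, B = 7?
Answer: 60956 - 43540*√2 ≈ -618.86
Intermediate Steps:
j(F) = 2*F*(F - 5*√2) (j(F) = (F - 5*√2)*(F + F) = (F - 5*√2)*(2*F) = 2*F*(F - 5*√2))
j(B)*622 = (2*7*(7 - 5*√2))*622 = (98 - 70*√2)*622 = 60956 - 43540*√2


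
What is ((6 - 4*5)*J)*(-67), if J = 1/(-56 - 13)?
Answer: -938/69 ≈ -13.594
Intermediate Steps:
J = -1/69 (J = 1/(-69) = -1/69 ≈ -0.014493)
((6 - 4*5)*J)*(-67) = ((6 - 4*5)*(-1/69))*(-67) = ((6 - 20)*(-1/69))*(-67) = -14*(-1/69)*(-67) = (14/69)*(-67) = -938/69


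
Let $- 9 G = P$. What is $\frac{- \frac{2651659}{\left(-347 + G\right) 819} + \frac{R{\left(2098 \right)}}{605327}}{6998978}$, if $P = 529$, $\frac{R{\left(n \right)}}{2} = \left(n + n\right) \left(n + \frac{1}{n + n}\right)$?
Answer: $\frac{7456296894269}{1407981132685719592} \approx 5.2957 \cdot 10^{-6}$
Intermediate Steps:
$R{\left(n \right)} = 4 n \left(n + \frac{1}{2 n}\right)$ ($R{\left(n \right)} = 2 \left(n + n\right) \left(n + \frac{1}{n + n}\right) = 2 \cdot 2 n \left(n + \frac{1}{2 n}\right) = 4 n \left(n + \frac{1}{2 n}\right)$)
$G = - \frac{529}{9}$ ($G = \left(- \frac{1}{9}\right) 529 = - \frac{529}{9} \approx -58.778$)
$\frac{- \frac{2651659}{\left(-347 + G\right) 819} + \frac{R{\left(2098 \right)}}{605327}}{6998978} = \frac{- \frac{2651659}{\left(-347 - \frac{529}{9}\right) 819} + \frac{2 + 4 \cdot 2098^{2}}{605327}}{6998978} = \left(- \frac{2651659}{\left(- \frac{3652}{9}\right) 819} + \left(2 + 4 \cdot 4401604\right) \frac{1}{605327}\right) \frac{1}{6998978} = \left(- \frac{2651659}{-332332} + \left(2 + 17606416\right) \frac{1}{605327}\right) \frac{1}{6998978} = \left(\left(-2651659\right) \left(- \frac{1}{332332}\right) + 17606418 \cdot \frac{1}{605327}\right) \frac{1}{6998978} = \left(\frac{2651659}{332332} + \frac{17606418}{605327}\right) \frac{1}{6998978} = \frac{7456296894269}{201169532564} \cdot \frac{1}{6998978} = \frac{7456296894269}{1407981132685719592}$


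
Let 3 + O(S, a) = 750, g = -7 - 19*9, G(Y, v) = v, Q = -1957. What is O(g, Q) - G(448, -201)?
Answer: 948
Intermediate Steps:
g = -178 (g = -7 - 171 = -178)
O(S, a) = 747 (O(S, a) = -3 + 750 = 747)
O(g, Q) - G(448, -201) = 747 - 1*(-201) = 747 + 201 = 948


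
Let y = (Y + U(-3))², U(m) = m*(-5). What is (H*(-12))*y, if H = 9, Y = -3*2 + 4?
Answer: -18252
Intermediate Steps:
U(m) = -5*m
Y = -2 (Y = -6 + 4 = -2)
y = 169 (y = (-2 - 5*(-3))² = (-2 + 15)² = 13² = 169)
(H*(-12))*y = (9*(-12))*169 = -108*169 = -18252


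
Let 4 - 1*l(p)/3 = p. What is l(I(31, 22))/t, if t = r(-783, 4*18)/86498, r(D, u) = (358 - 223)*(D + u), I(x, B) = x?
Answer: 86498/1185 ≈ 72.994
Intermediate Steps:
l(p) = 12 - 3*p
r(D, u) = 135*D + 135*u (r(D, u) = 135*(D + u) = 135*D + 135*u)
t = -95985/86498 (t = (135*(-783) + 135*(4*18))/86498 = (-105705 + 135*72)*(1/86498) = (-105705 + 9720)*(1/86498) = -95985*1/86498 = -95985/86498 ≈ -1.1097)
l(I(31, 22))/t = (12 - 3*31)/(-95985/86498) = (12 - 93)*(-86498/95985) = -81*(-86498/95985) = 86498/1185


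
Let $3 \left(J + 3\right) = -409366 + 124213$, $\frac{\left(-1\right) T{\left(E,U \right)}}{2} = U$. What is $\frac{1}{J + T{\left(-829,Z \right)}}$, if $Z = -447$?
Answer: $- \frac{1}{94160} \approx -1.062 \cdot 10^{-5}$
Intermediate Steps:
$T{\left(E,U \right)} = - 2 U$
$J = -95054$ ($J = -3 + \frac{-409366 + 124213}{3} = -3 + \frac{1}{3} \left(-285153\right) = -3 - 95051 = -95054$)
$\frac{1}{J + T{\left(-829,Z \right)}} = \frac{1}{-95054 - -894} = \frac{1}{-95054 + 894} = \frac{1}{-94160} = - \frac{1}{94160}$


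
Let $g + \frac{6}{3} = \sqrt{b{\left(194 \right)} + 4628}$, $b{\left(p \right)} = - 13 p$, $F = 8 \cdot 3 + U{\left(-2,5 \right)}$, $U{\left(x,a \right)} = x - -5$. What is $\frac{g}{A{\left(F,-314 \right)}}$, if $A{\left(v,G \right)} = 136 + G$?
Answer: $\frac{1}{89} - \frac{9 \sqrt{26}}{178} \approx -0.24658$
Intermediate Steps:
$U{\left(x,a \right)} = 5 + x$ ($U{\left(x,a \right)} = x + 5 = 5 + x$)
$F = 27$ ($F = 8 \cdot 3 + \left(5 - 2\right) = 24 + 3 = 27$)
$g = -2 + 9 \sqrt{26}$ ($g = -2 + \sqrt{\left(-13\right) 194 + 4628} = -2 + \sqrt{-2522 + 4628} = -2 + \sqrt{2106} = -2 + 9 \sqrt{26} \approx 43.891$)
$\frac{g}{A{\left(F,-314 \right)}} = \frac{-2 + 9 \sqrt{26}}{136 - 314} = \frac{-2 + 9 \sqrt{26}}{-178} = \left(-2 + 9 \sqrt{26}\right) \left(- \frac{1}{178}\right) = \frac{1}{89} - \frac{9 \sqrt{26}}{178}$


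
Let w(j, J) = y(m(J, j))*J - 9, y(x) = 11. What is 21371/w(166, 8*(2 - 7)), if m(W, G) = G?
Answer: -21371/449 ≈ -47.597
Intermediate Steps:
w(j, J) = -9 + 11*J (w(j, J) = 11*J - 9 = -9 + 11*J)
21371/w(166, 8*(2 - 7)) = 21371/(-9 + 11*(8*(2 - 7))) = 21371/(-9 + 11*(8*(-5))) = 21371/(-9 + 11*(-40)) = 21371/(-9 - 440) = 21371/(-449) = 21371*(-1/449) = -21371/449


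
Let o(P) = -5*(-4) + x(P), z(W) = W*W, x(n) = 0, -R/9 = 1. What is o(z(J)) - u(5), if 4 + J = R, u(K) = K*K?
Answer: -5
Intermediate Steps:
R = -9 (R = -9*1 = -9)
u(K) = K²
J = -13 (J = -4 - 9 = -13)
z(W) = W²
o(P) = 20 (o(P) = -5*(-4) + 0 = 20 + 0 = 20)
o(z(J)) - u(5) = 20 - 1*5² = 20 - 1*25 = 20 - 25 = -5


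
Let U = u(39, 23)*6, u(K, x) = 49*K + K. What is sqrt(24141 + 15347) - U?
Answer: -11700 + 8*sqrt(617) ≈ -11501.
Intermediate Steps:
u(K, x) = 50*K
U = 11700 (U = (50*39)*6 = 1950*6 = 11700)
sqrt(24141 + 15347) - U = sqrt(24141 + 15347) - 1*11700 = sqrt(39488) - 11700 = 8*sqrt(617) - 11700 = -11700 + 8*sqrt(617)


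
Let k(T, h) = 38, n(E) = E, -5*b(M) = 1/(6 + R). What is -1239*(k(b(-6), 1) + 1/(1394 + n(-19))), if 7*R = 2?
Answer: -64738989/1375 ≈ -47083.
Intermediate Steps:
R = 2/7 (R = (⅐)*2 = 2/7 ≈ 0.28571)
b(M) = -7/220 (b(M) = -1/(5*(6 + 2/7)) = -1/(5*44/7) = -⅕*7/44 = -7/220)
-1239*(k(b(-6), 1) + 1/(1394 + n(-19))) = -1239*(38 + 1/(1394 - 19)) = -1239*(38 + 1/1375) = -1239*52251/1375 = -64738989/1375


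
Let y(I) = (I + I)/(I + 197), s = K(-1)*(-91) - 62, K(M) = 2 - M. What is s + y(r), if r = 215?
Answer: -68795/206 ≈ -333.96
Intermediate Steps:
s = -335 (s = (2 - 1*(-1))*(-91) - 62 = (2 + 1)*(-91) - 62 = 3*(-91) - 62 = -273 - 62 = -335)
y(I) = 2*I/(197 + I) (y(I) = (2*I)/(197 + I) = 2*I/(197 + I))
s + y(r) = -335 + 2*215/(197 + 215) = -335 + 2*215/412 = -335 + 2*215*(1/412) = -335 + 215/206 = -68795/206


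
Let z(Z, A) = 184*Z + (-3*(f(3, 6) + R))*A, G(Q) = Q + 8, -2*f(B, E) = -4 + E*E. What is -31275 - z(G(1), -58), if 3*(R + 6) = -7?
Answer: -28697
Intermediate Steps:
R = -25/3 (R = -6 + (⅓)*(-7) = -6 - 7/3 = -25/3 ≈ -8.3333)
f(B, E) = 2 - E²/2 (f(B, E) = -(-4 + E*E)/2 = -(-4 + E²)/2 = 2 - E²/2)
G(Q) = 8 + Q
z(Z, A) = 73*A + 184*Z (z(Z, A) = 184*Z + (-3*((2 - ½*6²) - 25/3))*A = 184*Z + (-3*((2 - ½*36) - 25/3))*A = 184*Z + (-3*((2 - 18) - 25/3))*A = 184*Z + (-3*(-16 - 25/3))*A = 184*Z + (-3*(-73/3))*A = 184*Z + 73*A = 73*A + 184*Z)
-31275 - z(G(1), -58) = -31275 - (73*(-58) + 184*(8 + 1)) = -31275 - (-4234 + 184*9) = -31275 - (-4234 + 1656) = -31275 - 1*(-2578) = -31275 + 2578 = -28697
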